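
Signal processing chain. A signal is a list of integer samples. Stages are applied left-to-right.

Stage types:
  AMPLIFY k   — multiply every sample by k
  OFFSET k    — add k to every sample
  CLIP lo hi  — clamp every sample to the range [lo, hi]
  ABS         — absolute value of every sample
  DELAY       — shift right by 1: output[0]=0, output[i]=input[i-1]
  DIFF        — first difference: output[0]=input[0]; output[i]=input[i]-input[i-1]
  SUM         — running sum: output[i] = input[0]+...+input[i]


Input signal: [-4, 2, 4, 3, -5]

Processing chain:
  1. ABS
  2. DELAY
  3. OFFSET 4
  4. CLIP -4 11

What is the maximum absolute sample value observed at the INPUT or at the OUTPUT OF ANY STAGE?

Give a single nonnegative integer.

Input: [-4, 2, 4, 3, -5] (max |s|=5)
Stage 1 (ABS): |-4|=4, |2|=2, |4|=4, |3|=3, |-5|=5 -> [4, 2, 4, 3, 5] (max |s|=5)
Stage 2 (DELAY): [0, 4, 2, 4, 3] = [0, 4, 2, 4, 3] -> [0, 4, 2, 4, 3] (max |s|=4)
Stage 3 (OFFSET 4): 0+4=4, 4+4=8, 2+4=6, 4+4=8, 3+4=7 -> [4, 8, 6, 8, 7] (max |s|=8)
Stage 4 (CLIP -4 11): clip(4,-4,11)=4, clip(8,-4,11)=8, clip(6,-4,11)=6, clip(8,-4,11)=8, clip(7,-4,11)=7 -> [4, 8, 6, 8, 7] (max |s|=8)
Overall max amplitude: 8

Answer: 8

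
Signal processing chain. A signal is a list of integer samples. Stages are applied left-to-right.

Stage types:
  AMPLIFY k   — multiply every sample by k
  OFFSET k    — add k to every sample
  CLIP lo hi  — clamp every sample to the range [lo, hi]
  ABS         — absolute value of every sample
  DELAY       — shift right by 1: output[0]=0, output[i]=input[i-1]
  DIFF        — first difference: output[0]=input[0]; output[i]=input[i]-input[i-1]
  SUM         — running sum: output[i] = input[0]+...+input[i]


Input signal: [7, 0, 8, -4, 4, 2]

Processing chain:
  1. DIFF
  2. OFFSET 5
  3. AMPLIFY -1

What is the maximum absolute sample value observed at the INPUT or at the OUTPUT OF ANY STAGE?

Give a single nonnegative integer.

Input: [7, 0, 8, -4, 4, 2] (max |s|=8)
Stage 1 (DIFF): s[0]=7, 0-7=-7, 8-0=8, -4-8=-12, 4--4=8, 2-4=-2 -> [7, -7, 8, -12, 8, -2] (max |s|=12)
Stage 2 (OFFSET 5): 7+5=12, -7+5=-2, 8+5=13, -12+5=-7, 8+5=13, -2+5=3 -> [12, -2, 13, -7, 13, 3] (max |s|=13)
Stage 3 (AMPLIFY -1): 12*-1=-12, -2*-1=2, 13*-1=-13, -7*-1=7, 13*-1=-13, 3*-1=-3 -> [-12, 2, -13, 7, -13, -3] (max |s|=13)
Overall max amplitude: 13

Answer: 13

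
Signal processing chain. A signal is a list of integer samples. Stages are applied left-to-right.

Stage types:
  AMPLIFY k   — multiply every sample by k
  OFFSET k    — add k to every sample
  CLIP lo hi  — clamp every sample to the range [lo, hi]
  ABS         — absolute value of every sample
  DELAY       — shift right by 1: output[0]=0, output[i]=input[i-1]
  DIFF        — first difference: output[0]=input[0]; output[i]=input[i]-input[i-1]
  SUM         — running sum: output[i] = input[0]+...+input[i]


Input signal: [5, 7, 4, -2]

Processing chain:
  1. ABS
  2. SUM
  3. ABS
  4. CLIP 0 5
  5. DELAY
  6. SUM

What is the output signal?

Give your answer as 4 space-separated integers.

Input: [5, 7, 4, -2]
Stage 1 (ABS): |5|=5, |7|=7, |4|=4, |-2|=2 -> [5, 7, 4, 2]
Stage 2 (SUM): sum[0..0]=5, sum[0..1]=12, sum[0..2]=16, sum[0..3]=18 -> [5, 12, 16, 18]
Stage 3 (ABS): |5|=5, |12|=12, |16|=16, |18|=18 -> [5, 12, 16, 18]
Stage 4 (CLIP 0 5): clip(5,0,5)=5, clip(12,0,5)=5, clip(16,0,5)=5, clip(18,0,5)=5 -> [5, 5, 5, 5]
Stage 5 (DELAY): [0, 5, 5, 5] = [0, 5, 5, 5] -> [0, 5, 5, 5]
Stage 6 (SUM): sum[0..0]=0, sum[0..1]=5, sum[0..2]=10, sum[0..3]=15 -> [0, 5, 10, 15]

Answer: 0 5 10 15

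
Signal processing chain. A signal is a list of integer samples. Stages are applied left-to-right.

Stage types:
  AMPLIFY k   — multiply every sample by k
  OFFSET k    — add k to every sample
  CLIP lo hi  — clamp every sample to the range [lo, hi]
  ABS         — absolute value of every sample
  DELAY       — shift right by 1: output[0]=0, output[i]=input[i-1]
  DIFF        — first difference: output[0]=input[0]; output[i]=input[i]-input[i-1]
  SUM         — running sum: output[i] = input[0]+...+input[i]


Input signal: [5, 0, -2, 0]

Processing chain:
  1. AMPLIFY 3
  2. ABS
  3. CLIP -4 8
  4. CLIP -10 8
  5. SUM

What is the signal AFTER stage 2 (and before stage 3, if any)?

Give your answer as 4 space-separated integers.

Answer: 15 0 6 0

Derivation:
Input: [5, 0, -2, 0]
Stage 1 (AMPLIFY 3): 5*3=15, 0*3=0, -2*3=-6, 0*3=0 -> [15, 0, -6, 0]
Stage 2 (ABS): |15|=15, |0|=0, |-6|=6, |0|=0 -> [15, 0, 6, 0]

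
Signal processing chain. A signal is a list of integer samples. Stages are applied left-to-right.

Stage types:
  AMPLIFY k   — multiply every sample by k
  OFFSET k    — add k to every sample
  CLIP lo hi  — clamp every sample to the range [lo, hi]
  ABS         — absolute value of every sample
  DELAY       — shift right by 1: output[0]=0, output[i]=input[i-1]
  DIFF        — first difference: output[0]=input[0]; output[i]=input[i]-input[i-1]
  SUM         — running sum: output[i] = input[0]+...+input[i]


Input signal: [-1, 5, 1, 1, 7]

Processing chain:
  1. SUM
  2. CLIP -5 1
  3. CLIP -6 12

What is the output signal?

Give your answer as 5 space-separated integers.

Answer: -1 1 1 1 1

Derivation:
Input: [-1, 5, 1, 1, 7]
Stage 1 (SUM): sum[0..0]=-1, sum[0..1]=4, sum[0..2]=5, sum[0..3]=6, sum[0..4]=13 -> [-1, 4, 5, 6, 13]
Stage 2 (CLIP -5 1): clip(-1,-5,1)=-1, clip(4,-5,1)=1, clip(5,-5,1)=1, clip(6,-5,1)=1, clip(13,-5,1)=1 -> [-1, 1, 1, 1, 1]
Stage 3 (CLIP -6 12): clip(-1,-6,12)=-1, clip(1,-6,12)=1, clip(1,-6,12)=1, clip(1,-6,12)=1, clip(1,-6,12)=1 -> [-1, 1, 1, 1, 1]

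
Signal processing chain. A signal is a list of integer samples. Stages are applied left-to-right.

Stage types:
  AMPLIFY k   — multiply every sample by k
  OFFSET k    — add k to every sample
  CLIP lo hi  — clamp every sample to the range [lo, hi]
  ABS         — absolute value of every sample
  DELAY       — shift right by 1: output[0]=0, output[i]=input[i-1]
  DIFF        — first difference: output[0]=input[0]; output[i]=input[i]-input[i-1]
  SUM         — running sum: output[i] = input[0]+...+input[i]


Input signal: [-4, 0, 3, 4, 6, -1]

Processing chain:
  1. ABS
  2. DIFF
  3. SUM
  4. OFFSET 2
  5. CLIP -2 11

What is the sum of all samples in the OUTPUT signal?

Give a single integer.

Input: [-4, 0, 3, 4, 6, -1]
Stage 1 (ABS): |-4|=4, |0|=0, |3|=3, |4|=4, |6|=6, |-1|=1 -> [4, 0, 3, 4, 6, 1]
Stage 2 (DIFF): s[0]=4, 0-4=-4, 3-0=3, 4-3=1, 6-4=2, 1-6=-5 -> [4, -4, 3, 1, 2, -5]
Stage 3 (SUM): sum[0..0]=4, sum[0..1]=0, sum[0..2]=3, sum[0..3]=4, sum[0..4]=6, sum[0..5]=1 -> [4, 0, 3, 4, 6, 1]
Stage 4 (OFFSET 2): 4+2=6, 0+2=2, 3+2=5, 4+2=6, 6+2=8, 1+2=3 -> [6, 2, 5, 6, 8, 3]
Stage 5 (CLIP -2 11): clip(6,-2,11)=6, clip(2,-2,11)=2, clip(5,-2,11)=5, clip(6,-2,11)=6, clip(8,-2,11)=8, clip(3,-2,11)=3 -> [6, 2, 5, 6, 8, 3]
Output sum: 30

Answer: 30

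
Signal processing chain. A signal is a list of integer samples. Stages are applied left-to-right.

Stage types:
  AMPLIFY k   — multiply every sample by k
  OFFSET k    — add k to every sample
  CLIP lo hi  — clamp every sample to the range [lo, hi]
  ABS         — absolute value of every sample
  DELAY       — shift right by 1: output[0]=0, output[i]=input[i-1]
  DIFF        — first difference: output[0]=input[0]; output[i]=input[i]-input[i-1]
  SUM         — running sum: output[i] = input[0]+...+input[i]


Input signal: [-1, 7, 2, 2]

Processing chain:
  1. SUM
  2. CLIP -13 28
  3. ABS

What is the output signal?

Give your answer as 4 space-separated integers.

Answer: 1 6 8 10

Derivation:
Input: [-1, 7, 2, 2]
Stage 1 (SUM): sum[0..0]=-1, sum[0..1]=6, sum[0..2]=8, sum[0..3]=10 -> [-1, 6, 8, 10]
Stage 2 (CLIP -13 28): clip(-1,-13,28)=-1, clip(6,-13,28)=6, clip(8,-13,28)=8, clip(10,-13,28)=10 -> [-1, 6, 8, 10]
Stage 3 (ABS): |-1|=1, |6|=6, |8|=8, |10|=10 -> [1, 6, 8, 10]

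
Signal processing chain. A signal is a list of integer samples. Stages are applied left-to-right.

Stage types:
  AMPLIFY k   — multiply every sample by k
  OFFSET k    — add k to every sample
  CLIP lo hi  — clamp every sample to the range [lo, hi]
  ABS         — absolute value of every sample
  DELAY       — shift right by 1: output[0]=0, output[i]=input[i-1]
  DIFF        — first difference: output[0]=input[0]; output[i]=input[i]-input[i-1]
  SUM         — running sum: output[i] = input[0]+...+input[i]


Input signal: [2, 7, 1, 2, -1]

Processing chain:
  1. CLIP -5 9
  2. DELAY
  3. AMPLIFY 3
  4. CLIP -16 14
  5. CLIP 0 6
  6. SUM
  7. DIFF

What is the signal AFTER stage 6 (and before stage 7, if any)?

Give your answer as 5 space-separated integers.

Input: [2, 7, 1, 2, -1]
Stage 1 (CLIP -5 9): clip(2,-5,9)=2, clip(7,-5,9)=7, clip(1,-5,9)=1, clip(2,-5,9)=2, clip(-1,-5,9)=-1 -> [2, 7, 1, 2, -1]
Stage 2 (DELAY): [0, 2, 7, 1, 2] = [0, 2, 7, 1, 2] -> [0, 2, 7, 1, 2]
Stage 3 (AMPLIFY 3): 0*3=0, 2*3=6, 7*3=21, 1*3=3, 2*3=6 -> [0, 6, 21, 3, 6]
Stage 4 (CLIP -16 14): clip(0,-16,14)=0, clip(6,-16,14)=6, clip(21,-16,14)=14, clip(3,-16,14)=3, clip(6,-16,14)=6 -> [0, 6, 14, 3, 6]
Stage 5 (CLIP 0 6): clip(0,0,6)=0, clip(6,0,6)=6, clip(14,0,6)=6, clip(3,0,6)=3, clip(6,0,6)=6 -> [0, 6, 6, 3, 6]
Stage 6 (SUM): sum[0..0]=0, sum[0..1]=6, sum[0..2]=12, sum[0..3]=15, sum[0..4]=21 -> [0, 6, 12, 15, 21]

Answer: 0 6 12 15 21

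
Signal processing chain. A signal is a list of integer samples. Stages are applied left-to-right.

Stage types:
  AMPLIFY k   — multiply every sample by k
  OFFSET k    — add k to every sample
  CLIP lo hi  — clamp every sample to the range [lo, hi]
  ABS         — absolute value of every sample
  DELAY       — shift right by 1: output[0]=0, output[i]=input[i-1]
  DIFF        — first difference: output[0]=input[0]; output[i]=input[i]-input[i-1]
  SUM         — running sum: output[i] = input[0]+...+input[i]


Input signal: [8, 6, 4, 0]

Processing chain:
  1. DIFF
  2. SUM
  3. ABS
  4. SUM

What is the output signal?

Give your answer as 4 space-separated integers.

Input: [8, 6, 4, 0]
Stage 1 (DIFF): s[0]=8, 6-8=-2, 4-6=-2, 0-4=-4 -> [8, -2, -2, -4]
Stage 2 (SUM): sum[0..0]=8, sum[0..1]=6, sum[0..2]=4, sum[0..3]=0 -> [8, 6, 4, 0]
Stage 3 (ABS): |8|=8, |6|=6, |4|=4, |0|=0 -> [8, 6, 4, 0]
Stage 4 (SUM): sum[0..0]=8, sum[0..1]=14, sum[0..2]=18, sum[0..3]=18 -> [8, 14, 18, 18]

Answer: 8 14 18 18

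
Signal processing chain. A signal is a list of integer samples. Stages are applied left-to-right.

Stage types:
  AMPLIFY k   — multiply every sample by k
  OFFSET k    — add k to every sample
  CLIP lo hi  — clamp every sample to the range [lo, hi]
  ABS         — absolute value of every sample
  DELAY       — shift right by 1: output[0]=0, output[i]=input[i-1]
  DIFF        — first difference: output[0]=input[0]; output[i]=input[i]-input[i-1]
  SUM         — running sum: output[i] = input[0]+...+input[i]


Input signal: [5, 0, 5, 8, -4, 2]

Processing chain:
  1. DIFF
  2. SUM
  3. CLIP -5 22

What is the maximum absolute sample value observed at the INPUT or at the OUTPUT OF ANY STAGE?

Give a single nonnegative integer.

Input: [5, 0, 5, 8, -4, 2] (max |s|=8)
Stage 1 (DIFF): s[0]=5, 0-5=-5, 5-0=5, 8-5=3, -4-8=-12, 2--4=6 -> [5, -5, 5, 3, -12, 6] (max |s|=12)
Stage 2 (SUM): sum[0..0]=5, sum[0..1]=0, sum[0..2]=5, sum[0..3]=8, sum[0..4]=-4, sum[0..5]=2 -> [5, 0, 5, 8, -4, 2] (max |s|=8)
Stage 3 (CLIP -5 22): clip(5,-5,22)=5, clip(0,-5,22)=0, clip(5,-5,22)=5, clip(8,-5,22)=8, clip(-4,-5,22)=-4, clip(2,-5,22)=2 -> [5, 0, 5, 8, -4, 2] (max |s|=8)
Overall max amplitude: 12

Answer: 12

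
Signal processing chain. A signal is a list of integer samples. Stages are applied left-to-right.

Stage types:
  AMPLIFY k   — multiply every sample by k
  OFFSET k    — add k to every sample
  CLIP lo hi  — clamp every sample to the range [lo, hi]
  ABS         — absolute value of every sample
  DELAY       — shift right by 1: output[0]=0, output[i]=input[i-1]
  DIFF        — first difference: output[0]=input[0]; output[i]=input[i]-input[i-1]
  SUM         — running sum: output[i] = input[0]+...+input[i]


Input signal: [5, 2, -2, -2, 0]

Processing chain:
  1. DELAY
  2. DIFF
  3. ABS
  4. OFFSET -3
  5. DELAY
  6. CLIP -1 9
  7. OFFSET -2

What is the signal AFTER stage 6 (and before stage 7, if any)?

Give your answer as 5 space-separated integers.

Input: [5, 2, -2, -2, 0]
Stage 1 (DELAY): [0, 5, 2, -2, -2] = [0, 5, 2, -2, -2] -> [0, 5, 2, -2, -2]
Stage 2 (DIFF): s[0]=0, 5-0=5, 2-5=-3, -2-2=-4, -2--2=0 -> [0, 5, -3, -4, 0]
Stage 3 (ABS): |0|=0, |5|=5, |-3|=3, |-4|=4, |0|=0 -> [0, 5, 3, 4, 0]
Stage 4 (OFFSET -3): 0+-3=-3, 5+-3=2, 3+-3=0, 4+-3=1, 0+-3=-3 -> [-3, 2, 0, 1, -3]
Stage 5 (DELAY): [0, -3, 2, 0, 1] = [0, -3, 2, 0, 1] -> [0, -3, 2, 0, 1]
Stage 6 (CLIP -1 9): clip(0,-1,9)=0, clip(-3,-1,9)=-1, clip(2,-1,9)=2, clip(0,-1,9)=0, clip(1,-1,9)=1 -> [0, -1, 2, 0, 1]

Answer: 0 -1 2 0 1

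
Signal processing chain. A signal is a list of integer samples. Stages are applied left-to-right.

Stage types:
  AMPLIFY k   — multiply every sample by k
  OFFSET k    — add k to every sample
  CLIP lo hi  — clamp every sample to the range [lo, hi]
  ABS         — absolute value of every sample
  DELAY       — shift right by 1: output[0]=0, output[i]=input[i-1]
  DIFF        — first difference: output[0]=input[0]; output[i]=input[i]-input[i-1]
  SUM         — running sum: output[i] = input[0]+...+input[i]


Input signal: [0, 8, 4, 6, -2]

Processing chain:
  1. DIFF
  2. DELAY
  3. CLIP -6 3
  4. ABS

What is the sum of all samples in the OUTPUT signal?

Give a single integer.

Input: [0, 8, 4, 6, -2]
Stage 1 (DIFF): s[0]=0, 8-0=8, 4-8=-4, 6-4=2, -2-6=-8 -> [0, 8, -4, 2, -8]
Stage 2 (DELAY): [0, 0, 8, -4, 2] = [0, 0, 8, -4, 2] -> [0, 0, 8, -4, 2]
Stage 3 (CLIP -6 3): clip(0,-6,3)=0, clip(0,-6,3)=0, clip(8,-6,3)=3, clip(-4,-6,3)=-4, clip(2,-6,3)=2 -> [0, 0, 3, -4, 2]
Stage 4 (ABS): |0|=0, |0|=0, |3|=3, |-4|=4, |2|=2 -> [0, 0, 3, 4, 2]
Output sum: 9

Answer: 9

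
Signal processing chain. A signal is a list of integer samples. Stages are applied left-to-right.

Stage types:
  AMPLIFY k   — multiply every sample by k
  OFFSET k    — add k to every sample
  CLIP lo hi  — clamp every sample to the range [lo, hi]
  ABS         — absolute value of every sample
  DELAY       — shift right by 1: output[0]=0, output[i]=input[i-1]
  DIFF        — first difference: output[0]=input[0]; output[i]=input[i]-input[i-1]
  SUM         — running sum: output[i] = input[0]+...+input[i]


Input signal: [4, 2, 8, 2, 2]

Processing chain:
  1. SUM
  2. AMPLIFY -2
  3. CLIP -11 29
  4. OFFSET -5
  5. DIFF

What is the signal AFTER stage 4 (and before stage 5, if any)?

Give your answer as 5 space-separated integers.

Answer: -13 -16 -16 -16 -16

Derivation:
Input: [4, 2, 8, 2, 2]
Stage 1 (SUM): sum[0..0]=4, sum[0..1]=6, sum[0..2]=14, sum[0..3]=16, sum[0..4]=18 -> [4, 6, 14, 16, 18]
Stage 2 (AMPLIFY -2): 4*-2=-8, 6*-2=-12, 14*-2=-28, 16*-2=-32, 18*-2=-36 -> [-8, -12, -28, -32, -36]
Stage 3 (CLIP -11 29): clip(-8,-11,29)=-8, clip(-12,-11,29)=-11, clip(-28,-11,29)=-11, clip(-32,-11,29)=-11, clip(-36,-11,29)=-11 -> [-8, -11, -11, -11, -11]
Stage 4 (OFFSET -5): -8+-5=-13, -11+-5=-16, -11+-5=-16, -11+-5=-16, -11+-5=-16 -> [-13, -16, -16, -16, -16]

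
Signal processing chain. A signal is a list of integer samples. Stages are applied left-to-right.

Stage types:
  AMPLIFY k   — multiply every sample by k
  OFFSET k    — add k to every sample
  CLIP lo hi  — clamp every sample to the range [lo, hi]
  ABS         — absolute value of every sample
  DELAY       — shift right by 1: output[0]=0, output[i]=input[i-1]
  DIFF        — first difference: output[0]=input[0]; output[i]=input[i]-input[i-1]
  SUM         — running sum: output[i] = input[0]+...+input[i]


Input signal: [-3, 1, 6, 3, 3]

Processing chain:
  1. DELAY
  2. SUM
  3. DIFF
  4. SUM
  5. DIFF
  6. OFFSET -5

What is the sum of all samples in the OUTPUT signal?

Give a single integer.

Input: [-3, 1, 6, 3, 3]
Stage 1 (DELAY): [0, -3, 1, 6, 3] = [0, -3, 1, 6, 3] -> [0, -3, 1, 6, 3]
Stage 2 (SUM): sum[0..0]=0, sum[0..1]=-3, sum[0..2]=-2, sum[0..3]=4, sum[0..4]=7 -> [0, -3, -2, 4, 7]
Stage 3 (DIFF): s[0]=0, -3-0=-3, -2--3=1, 4--2=6, 7-4=3 -> [0, -3, 1, 6, 3]
Stage 4 (SUM): sum[0..0]=0, sum[0..1]=-3, sum[0..2]=-2, sum[0..3]=4, sum[0..4]=7 -> [0, -3, -2, 4, 7]
Stage 5 (DIFF): s[0]=0, -3-0=-3, -2--3=1, 4--2=6, 7-4=3 -> [0, -3, 1, 6, 3]
Stage 6 (OFFSET -5): 0+-5=-5, -3+-5=-8, 1+-5=-4, 6+-5=1, 3+-5=-2 -> [-5, -8, -4, 1, -2]
Output sum: -18

Answer: -18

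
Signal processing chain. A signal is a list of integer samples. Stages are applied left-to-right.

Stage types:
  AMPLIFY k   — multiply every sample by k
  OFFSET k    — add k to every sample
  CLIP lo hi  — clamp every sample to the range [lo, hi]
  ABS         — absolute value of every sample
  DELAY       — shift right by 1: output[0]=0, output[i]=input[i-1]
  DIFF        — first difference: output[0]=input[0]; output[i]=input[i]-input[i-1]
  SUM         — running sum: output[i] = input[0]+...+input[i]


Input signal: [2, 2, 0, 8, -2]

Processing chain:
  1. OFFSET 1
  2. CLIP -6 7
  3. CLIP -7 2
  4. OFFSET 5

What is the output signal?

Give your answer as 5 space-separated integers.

Answer: 7 7 6 7 4

Derivation:
Input: [2, 2, 0, 8, -2]
Stage 1 (OFFSET 1): 2+1=3, 2+1=3, 0+1=1, 8+1=9, -2+1=-1 -> [3, 3, 1, 9, -1]
Stage 2 (CLIP -6 7): clip(3,-6,7)=3, clip(3,-6,7)=3, clip(1,-6,7)=1, clip(9,-6,7)=7, clip(-1,-6,7)=-1 -> [3, 3, 1, 7, -1]
Stage 3 (CLIP -7 2): clip(3,-7,2)=2, clip(3,-7,2)=2, clip(1,-7,2)=1, clip(7,-7,2)=2, clip(-1,-7,2)=-1 -> [2, 2, 1, 2, -1]
Stage 4 (OFFSET 5): 2+5=7, 2+5=7, 1+5=6, 2+5=7, -1+5=4 -> [7, 7, 6, 7, 4]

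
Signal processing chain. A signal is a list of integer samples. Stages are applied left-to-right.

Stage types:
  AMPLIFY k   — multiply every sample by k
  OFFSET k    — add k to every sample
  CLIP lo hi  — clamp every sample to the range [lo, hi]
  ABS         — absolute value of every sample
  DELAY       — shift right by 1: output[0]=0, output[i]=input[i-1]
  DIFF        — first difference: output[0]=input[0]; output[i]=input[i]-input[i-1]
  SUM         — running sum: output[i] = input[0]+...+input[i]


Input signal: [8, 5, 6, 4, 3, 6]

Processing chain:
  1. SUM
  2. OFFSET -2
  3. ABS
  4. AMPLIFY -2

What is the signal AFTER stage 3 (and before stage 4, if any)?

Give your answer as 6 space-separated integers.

Answer: 6 11 17 21 24 30

Derivation:
Input: [8, 5, 6, 4, 3, 6]
Stage 1 (SUM): sum[0..0]=8, sum[0..1]=13, sum[0..2]=19, sum[0..3]=23, sum[0..4]=26, sum[0..5]=32 -> [8, 13, 19, 23, 26, 32]
Stage 2 (OFFSET -2): 8+-2=6, 13+-2=11, 19+-2=17, 23+-2=21, 26+-2=24, 32+-2=30 -> [6, 11, 17, 21, 24, 30]
Stage 3 (ABS): |6|=6, |11|=11, |17|=17, |21|=21, |24|=24, |30|=30 -> [6, 11, 17, 21, 24, 30]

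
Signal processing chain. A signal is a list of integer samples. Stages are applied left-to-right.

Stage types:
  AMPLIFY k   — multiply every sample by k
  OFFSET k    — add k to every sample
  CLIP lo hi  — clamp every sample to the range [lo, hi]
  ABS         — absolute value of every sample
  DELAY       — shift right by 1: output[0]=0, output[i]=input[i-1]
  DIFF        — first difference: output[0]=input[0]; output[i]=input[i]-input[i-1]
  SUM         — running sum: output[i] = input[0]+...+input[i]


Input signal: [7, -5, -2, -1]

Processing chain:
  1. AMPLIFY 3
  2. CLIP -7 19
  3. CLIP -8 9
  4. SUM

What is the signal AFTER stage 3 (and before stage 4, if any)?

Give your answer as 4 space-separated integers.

Input: [7, -5, -2, -1]
Stage 1 (AMPLIFY 3): 7*3=21, -5*3=-15, -2*3=-6, -1*3=-3 -> [21, -15, -6, -3]
Stage 2 (CLIP -7 19): clip(21,-7,19)=19, clip(-15,-7,19)=-7, clip(-6,-7,19)=-6, clip(-3,-7,19)=-3 -> [19, -7, -6, -3]
Stage 3 (CLIP -8 9): clip(19,-8,9)=9, clip(-7,-8,9)=-7, clip(-6,-8,9)=-6, clip(-3,-8,9)=-3 -> [9, -7, -6, -3]

Answer: 9 -7 -6 -3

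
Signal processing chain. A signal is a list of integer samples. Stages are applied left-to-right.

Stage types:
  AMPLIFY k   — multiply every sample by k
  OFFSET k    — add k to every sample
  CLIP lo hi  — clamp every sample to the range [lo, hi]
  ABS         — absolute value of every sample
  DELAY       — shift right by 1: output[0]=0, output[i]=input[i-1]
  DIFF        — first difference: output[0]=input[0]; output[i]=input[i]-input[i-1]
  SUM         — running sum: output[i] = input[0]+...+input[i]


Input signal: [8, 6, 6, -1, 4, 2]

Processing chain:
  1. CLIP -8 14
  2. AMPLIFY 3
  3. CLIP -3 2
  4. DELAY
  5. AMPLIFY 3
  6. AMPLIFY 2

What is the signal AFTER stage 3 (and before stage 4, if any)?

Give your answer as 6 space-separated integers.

Input: [8, 6, 6, -1, 4, 2]
Stage 1 (CLIP -8 14): clip(8,-8,14)=8, clip(6,-8,14)=6, clip(6,-8,14)=6, clip(-1,-8,14)=-1, clip(4,-8,14)=4, clip(2,-8,14)=2 -> [8, 6, 6, -1, 4, 2]
Stage 2 (AMPLIFY 3): 8*3=24, 6*3=18, 6*3=18, -1*3=-3, 4*3=12, 2*3=6 -> [24, 18, 18, -3, 12, 6]
Stage 3 (CLIP -3 2): clip(24,-3,2)=2, clip(18,-3,2)=2, clip(18,-3,2)=2, clip(-3,-3,2)=-3, clip(12,-3,2)=2, clip(6,-3,2)=2 -> [2, 2, 2, -3, 2, 2]

Answer: 2 2 2 -3 2 2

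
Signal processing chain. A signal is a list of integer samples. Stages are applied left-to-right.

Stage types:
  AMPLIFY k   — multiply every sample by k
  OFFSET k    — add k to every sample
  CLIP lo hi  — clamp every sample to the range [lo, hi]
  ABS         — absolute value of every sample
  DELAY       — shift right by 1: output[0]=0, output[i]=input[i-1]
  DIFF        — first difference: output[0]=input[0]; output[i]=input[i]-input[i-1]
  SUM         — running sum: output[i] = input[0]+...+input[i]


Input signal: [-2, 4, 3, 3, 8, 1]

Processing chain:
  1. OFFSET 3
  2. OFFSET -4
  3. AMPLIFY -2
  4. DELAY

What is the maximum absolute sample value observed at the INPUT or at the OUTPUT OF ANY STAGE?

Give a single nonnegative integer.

Input: [-2, 4, 3, 3, 8, 1] (max |s|=8)
Stage 1 (OFFSET 3): -2+3=1, 4+3=7, 3+3=6, 3+3=6, 8+3=11, 1+3=4 -> [1, 7, 6, 6, 11, 4] (max |s|=11)
Stage 2 (OFFSET -4): 1+-4=-3, 7+-4=3, 6+-4=2, 6+-4=2, 11+-4=7, 4+-4=0 -> [-3, 3, 2, 2, 7, 0] (max |s|=7)
Stage 3 (AMPLIFY -2): -3*-2=6, 3*-2=-6, 2*-2=-4, 2*-2=-4, 7*-2=-14, 0*-2=0 -> [6, -6, -4, -4, -14, 0] (max |s|=14)
Stage 4 (DELAY): [0, 6, -6, -4, -4, -14] = [0, 6, -6, -4, -4, -14] -> [0, 6, -6, -4, -4, -14] (max |s|=14)
Overall max amplitude: 14

Answer: 14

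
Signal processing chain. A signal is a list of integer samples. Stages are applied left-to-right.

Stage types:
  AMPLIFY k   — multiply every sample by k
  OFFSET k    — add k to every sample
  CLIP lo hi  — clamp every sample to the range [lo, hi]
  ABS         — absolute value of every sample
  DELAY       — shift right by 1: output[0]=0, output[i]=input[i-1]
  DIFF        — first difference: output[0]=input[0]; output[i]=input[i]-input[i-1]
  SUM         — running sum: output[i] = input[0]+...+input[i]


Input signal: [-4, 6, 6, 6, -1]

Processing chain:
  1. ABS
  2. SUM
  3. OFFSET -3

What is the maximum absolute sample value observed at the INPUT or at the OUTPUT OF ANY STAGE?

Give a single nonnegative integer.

Answer: 23

Derivation:
Input: [-4, 6, 6, 6, -1] (max |s|=6)
Stage 1 (ABS): |-4|=4, |6|=6, |6|=6, |6|=6, |-1|=1 -> [4, 6, 6, 6, 1] (max |s|=6)
Stage 2 (SUM): sum[0..0]=4, sum[0..1]=10, sum[0..2]=16, sum[0..3]=22, sum[0..4]=23 -> [4, 10, 16, 22, 23] (max |s|=23)
Stage 3 (OFFSET -3): 4+-3=1, 10+-3=7, 16+-3=13, 22+-3=19, 23+-3=20 -> [1, 7, 13, 19, 20] (max |s|=20)
Overall max amplitude: 23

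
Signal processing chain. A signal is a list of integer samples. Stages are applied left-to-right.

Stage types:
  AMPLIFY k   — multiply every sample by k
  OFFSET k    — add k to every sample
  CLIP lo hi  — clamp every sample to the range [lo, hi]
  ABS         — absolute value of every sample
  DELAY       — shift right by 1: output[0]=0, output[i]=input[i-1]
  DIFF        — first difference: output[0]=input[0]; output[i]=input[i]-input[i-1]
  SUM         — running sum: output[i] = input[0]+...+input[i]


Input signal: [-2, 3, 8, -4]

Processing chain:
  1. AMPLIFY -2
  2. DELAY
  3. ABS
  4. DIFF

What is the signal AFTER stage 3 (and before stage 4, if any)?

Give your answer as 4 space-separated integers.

Input: [-2, 3, 8, -4]
Stage 1 (AMPLIFY -2): -2*-2=4, 3*-2=-6, 8*-2=-16, -4*-2=8 -> [4, -6, -16, 8]
Stage 2 (DELAY): [0, 4, -6, -16] = [0, 4, -6, -16] -> [0, 4, -6, -16]
Stage 3 (ABS): |0|=0, |4|=4, |-6|=6, |-16|=16 -> [0, 4, 6, 16]

Answer: 0 4 6 16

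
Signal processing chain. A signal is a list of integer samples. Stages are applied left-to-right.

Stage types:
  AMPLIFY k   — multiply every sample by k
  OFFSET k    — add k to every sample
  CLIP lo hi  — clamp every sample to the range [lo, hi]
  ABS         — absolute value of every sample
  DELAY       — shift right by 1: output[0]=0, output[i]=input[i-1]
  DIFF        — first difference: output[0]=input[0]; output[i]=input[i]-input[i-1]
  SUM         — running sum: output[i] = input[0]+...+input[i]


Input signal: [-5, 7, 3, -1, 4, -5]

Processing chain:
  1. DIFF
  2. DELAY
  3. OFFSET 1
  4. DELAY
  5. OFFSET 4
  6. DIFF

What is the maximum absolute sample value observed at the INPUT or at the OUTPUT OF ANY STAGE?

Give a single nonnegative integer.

Input: [-5, 7, 3, -1, 4, -5] (max |s|=7)
Stage 1 (DIFF): s[0]=-5, 7--5=12, 3-7=-4, -1-3=-4, 4--1=5, -5-4=-9 -> [-5, 12, -4, -4, 5, -9] (max |s|=12)
Stage 2 (DELAY): [0, -5, 12, -4, -4, 5] = [0, -5, 12, -4, -4, 5] -> [0, -5, 12, -4, -4, 5] (max |s|=12)
Stage 3 (OFFSET 1): 0+1=1, -5+1=-4, 12+1=13, -4+1=-3, -4+1=-3, 5+1=6 -> [1, -4, 13, -3, -3, 6] (max |s|=13)
Stage 4 (DELAY): [0, 1, -4, 13, -3, -3] = [0, 1, -4, 13, -3, -3] -> [0, 1, -4, 13, -3, -3] (max |s|=13)
Stage 5 (OFFSET 4): 0+4=4, 1+4=5, -4+4=0, 13+4=17, -3+4=1, -3+4=1 -> [4, 5, 0, 17, 1, 1] (max |s|=17)
Stage 6 (DIFF): s[0]=4, 5-4=1, 0-5=-5, 17-0=17, 1-17=-16, 1-1=0 -> [4, 1, -5, 17, -16, 0] (max |s|=17)
Overall max amplitude: 17

Answer: 17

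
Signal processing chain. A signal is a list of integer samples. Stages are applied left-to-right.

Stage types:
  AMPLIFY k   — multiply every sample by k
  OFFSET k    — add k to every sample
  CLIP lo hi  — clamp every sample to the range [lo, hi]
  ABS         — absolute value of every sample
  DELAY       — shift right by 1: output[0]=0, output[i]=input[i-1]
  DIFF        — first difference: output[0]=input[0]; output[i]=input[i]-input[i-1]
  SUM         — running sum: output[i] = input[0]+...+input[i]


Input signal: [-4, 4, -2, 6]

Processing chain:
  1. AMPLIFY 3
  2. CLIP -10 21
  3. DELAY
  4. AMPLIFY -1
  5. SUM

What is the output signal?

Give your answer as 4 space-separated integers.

Input: [-4, 4, -2, 6]
Stage 1 (AMPLIFY 3): -4*3=-12, 4*3=12, -2*3=-6, 6*3=18 -> [-12, 12, -6, 18]
Stage 2 (CLIP -10 21): clip(-12,-10,21)=-10, clip(12,-10,21)=12, clip(-6,-10,21)=-6, clip(18,-10,21)=18 -> [-10, 12, -6, 18]
Stage 3 (DELAY): [0, -10, 12, -6] = [0, -10, 12, -6] -> [0, -10, 12, -6]
Stage 4 (AMPLIFY -1): 0*-1=0, -10*-1=10, 12*-1=-12, -6*-1=6 -> [0, 10, -12, 6]
Stage 5 (SUM): sum[0..0]=0, sum[0..1]=10, sum[0..2]=-2, sum[0..3]=4 -> [0, 10, -2, 4]

Answer: 0 10 -2 4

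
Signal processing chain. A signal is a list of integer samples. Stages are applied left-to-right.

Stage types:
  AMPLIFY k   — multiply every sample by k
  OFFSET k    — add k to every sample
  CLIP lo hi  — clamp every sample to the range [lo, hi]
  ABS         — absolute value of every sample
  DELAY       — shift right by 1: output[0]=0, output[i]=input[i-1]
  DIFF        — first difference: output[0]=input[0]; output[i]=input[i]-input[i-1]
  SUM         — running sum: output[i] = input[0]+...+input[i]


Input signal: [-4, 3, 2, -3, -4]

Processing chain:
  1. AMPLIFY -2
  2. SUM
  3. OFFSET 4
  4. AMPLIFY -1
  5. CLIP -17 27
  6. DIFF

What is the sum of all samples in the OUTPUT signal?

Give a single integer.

Answer: -16

Derivation:
Input: [-4, 3, 2, -3, -4]
Stage 1 (AMPLIFY -2): -4*-2=8, 3*-2=-6, 2*-2=-4, -3*-2=6, -4*-2=8 -> [8, -6, -4, 6, 8]
Stage 2 (SUM): sum[0..0]=8, sum[0..1]=2, sum[0..2]=-2, sum[0..3]=4, sum[0..4]=12 -> [8, 2, -2, 4, 12]
Stage 3 (OFFSET 4): 8+4=12, 2+4=6, -2+4=2, 4+4=8, 12+4=16 -> [12, 6, 2, 8, 16]
Stage 4 (AMPLIFY -1): 12*-1=-12, 6*-1=-6, 2*-1=-2, 8*-1=-8, 16*-1=-16 -> [-12, -6, -2, -8, -16]
Stage 5 (CLIP -17 27): clip(-12,-17,27)=-12, clip(-6,-17,27)=-6, clip(-2,-17,27)=-2, clip(-8,-17,27)=-8, clip(-16,-17,27)=-16 -> [-12, -6, -2, -8, -16]
Stage 6 (DIFF): s[0]=-12, -6--12=6, -2--6=4, -8--2=-6, -16--8=-8 -> [-12, 6, 4, -6, -8]
Output sum: -16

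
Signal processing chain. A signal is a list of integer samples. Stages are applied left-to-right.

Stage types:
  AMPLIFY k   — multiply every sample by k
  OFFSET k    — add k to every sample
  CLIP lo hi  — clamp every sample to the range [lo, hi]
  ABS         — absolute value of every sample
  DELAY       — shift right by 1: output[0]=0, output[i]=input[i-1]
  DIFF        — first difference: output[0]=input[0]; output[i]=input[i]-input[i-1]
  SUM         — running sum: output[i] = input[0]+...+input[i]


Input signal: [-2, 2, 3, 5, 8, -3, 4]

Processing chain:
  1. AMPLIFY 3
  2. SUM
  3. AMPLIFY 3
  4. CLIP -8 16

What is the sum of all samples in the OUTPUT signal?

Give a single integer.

Answer: 72

Derivation:
Input: [-2, 2, 3, 5, 8, -3, 4]
Stage 1 (AMPLIFY 3): -2*3=-6, 2*3=6, 3*3=9, 5*3=15, 8*3=24, -3*3=-9, 4*3=12 -> [-6, 6, 9, 15, 24, -9, 12]
Stage 2 (SUM): sum[0..0]=-6, sum[0..1]=0, sum[0..2]=9, sum[0..3]=24, sum[0..4]=48, sum[0..5]=39, sum[0..6]=51 -> [-6, 0, 9, 24, 48, 39, 51]
Stage 3 (AMPLIFY 3): -6*3=-18, 0*3=0, 9*3=27, 24*3=72, 48*3=144, 39*3=117, 51*3=153 -> [-18, 0, 27, 72, 144, 117, 153]
Stage 4 (CLIP -8 16): clip(-18,-8,16)=-8, clip(0,-8,16)=0, clip(27,-8,16)=16, clip(72,-8,16)=16, clip(144,-8,16)=16, clip(117,-8,16)=16, clip(153,-8,16)=16 -> [-8, 0, 16, 16, 16, 16, 16]
Output sum: 72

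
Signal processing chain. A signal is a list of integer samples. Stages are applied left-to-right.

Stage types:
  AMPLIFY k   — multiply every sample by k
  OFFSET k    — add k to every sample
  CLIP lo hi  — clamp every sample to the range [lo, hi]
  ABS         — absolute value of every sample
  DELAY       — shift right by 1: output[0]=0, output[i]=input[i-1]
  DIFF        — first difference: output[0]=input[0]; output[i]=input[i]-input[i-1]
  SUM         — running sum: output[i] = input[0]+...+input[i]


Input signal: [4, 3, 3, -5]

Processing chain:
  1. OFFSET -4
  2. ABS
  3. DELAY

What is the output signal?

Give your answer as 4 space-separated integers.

Input: [4, 3, 3, -5]
Stage 1 (OFFSET -4): 4+-4=0, 3+-4=-1, 3+-4=-1, -5+-4=-9 -> [0, -1, -1, -9]
Stage 2 (ABS): |0|=0, |-1|=1, |-1|=1, |-9|=9 -> [0, 1, 1, 9]
Stage 3 (DELAY): [0, 0, 1, 1] = [0, 0, 1, 1] -> [0, 0, 1, 1]

Answer: 0 0 1 1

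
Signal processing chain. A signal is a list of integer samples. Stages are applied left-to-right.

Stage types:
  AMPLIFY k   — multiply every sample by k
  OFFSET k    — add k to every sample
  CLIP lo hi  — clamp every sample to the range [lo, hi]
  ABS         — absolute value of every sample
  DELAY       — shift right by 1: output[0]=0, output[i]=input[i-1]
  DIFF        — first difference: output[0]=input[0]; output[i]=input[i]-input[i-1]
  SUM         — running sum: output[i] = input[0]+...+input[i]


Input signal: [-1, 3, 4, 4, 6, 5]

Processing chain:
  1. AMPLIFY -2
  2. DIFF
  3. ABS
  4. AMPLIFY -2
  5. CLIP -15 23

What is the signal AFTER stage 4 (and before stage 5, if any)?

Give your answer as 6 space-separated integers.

Answer: -4 -16 -4 0 -8 -4

Derivation:
Input: [-1, 3, 4, 4, 6, 5]
Stage 1 (AMPLIFY -2): -1*-2=2, 3*-2=-6, 4*-2=-8, 4*-2=-8, 6*-2=-12, 5*-2=-10 -> [2, -6, -8, -8, -12, -10]
Stage 2 (DIFF): s[0]=2, -6-2=-8, -8--6=-2, -8--8=0, -12--8=-4, -10--12=2 -> [2, -8, -2, 0, -4, 2]
Stage 3 (ABS): |2|=2, |-8|=8, |-2|=2, |0|=0, |-4|=4, |2|=2 -> [2, 8, 2, 0, 4, 2]
Stage 4 (AMPLIFY -2): 2*-2=-4, 8*-2=-16, 2*-2=-4, 0*-2=0, 4*-2=-8, 2*-2=-4 -> [-4, -16, -4, 0, -8, -4]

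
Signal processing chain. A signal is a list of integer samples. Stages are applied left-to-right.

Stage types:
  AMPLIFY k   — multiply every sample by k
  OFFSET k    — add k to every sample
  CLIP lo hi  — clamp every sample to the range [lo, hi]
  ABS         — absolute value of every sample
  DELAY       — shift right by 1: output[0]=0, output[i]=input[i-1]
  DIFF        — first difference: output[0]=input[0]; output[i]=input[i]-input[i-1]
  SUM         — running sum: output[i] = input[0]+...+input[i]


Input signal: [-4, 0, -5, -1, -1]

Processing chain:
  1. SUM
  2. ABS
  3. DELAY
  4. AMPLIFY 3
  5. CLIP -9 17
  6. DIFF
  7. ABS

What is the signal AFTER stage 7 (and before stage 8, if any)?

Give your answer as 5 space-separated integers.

Answer: 0 12 0 5 0

Derivation:
Input: [-4, 0, -5, -1, -1]
Stage 1 (SUM): sum[0..0]=-4, sum[0..1]=-4, sum[0..2]=-9, sum[0..3]=-10, sum[0..4]=-11 -> [-4, -4, -9, -10, -11]
Stage 2 (ABS): |-4|=4, |-4|=4, |-9|=9, |-10|=10, |-11|=11 -> [4, 4, 9, 10, 11]
Stage 3 (DELAY): [0, 4, 4, 9, 10] = [0, 4, 4, 9, 10] -> [0, 4, 4, 9, 10]
Stage 4 (AMPLIFY 3): 0*3=0, 4*3=12, 4*3=12, 9*3=27, 10*3=30 -> [0, 12, 12, 27, 30]
Stage 5 (CLIP -9 17): clip(0,-9,17)=0, clip(12,-9,17)=12, clip(12,-9,17)=12, clip(27,-9,17)=17, clip(30,-9,17)=17 -> [0, 12, 12, 17, 17]
Stage 6 (DIFF): s[0]=0, 12-0=12, 12-12=0, 17-12=5, 17-17=0 -> [0, 12, 0, 5, 0]
Stage 7 (ABS): |0|=0, |12|=12, |0|=0, |5|=5, |0|=0 -> [0, 12, 0, 5, 0]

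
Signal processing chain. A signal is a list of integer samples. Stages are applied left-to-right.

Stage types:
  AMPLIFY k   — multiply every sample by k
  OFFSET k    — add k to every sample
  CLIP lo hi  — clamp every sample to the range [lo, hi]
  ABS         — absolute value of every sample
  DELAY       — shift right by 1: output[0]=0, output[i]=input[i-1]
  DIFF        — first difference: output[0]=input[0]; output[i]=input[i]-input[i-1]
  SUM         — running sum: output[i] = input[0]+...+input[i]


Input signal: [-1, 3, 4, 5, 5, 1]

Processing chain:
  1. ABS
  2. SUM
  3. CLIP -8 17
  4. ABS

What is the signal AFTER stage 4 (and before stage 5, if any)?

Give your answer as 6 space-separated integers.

Input: [-1, 3, 4, 5, 5, 1]
Stage 1 (ABS): |-1|=1, |3|=3, |4|=4, |5|=5, |5|=5, |1|=1 -> [1, 3, 4, 5, 5, 1]
Stage 2 (SUM): sum[0..0]=1, sum[0..1]=4, sum[0..2]=8, sum[0..3]=13, sum[0..4]=18, sum[0..5]=19 -> [1, 4, 8, 13, 18, 19]
Stage 3 (CLIP -8 17): clip(1,-8,17)=1, clip(4,-8,17)=4, clip(8,-8,17)=8, clip(13,-8,17)=13, clip(18,-8,17)=17, clip(19,-8,17)=17 -> [1, 4, 8, 13, 17, 17]
Stage 4 (ABS): |1|=1, |4|=4, |8|=8, |13|=13, |17|=17, |17|=17 -> [1, 4, 8, 13, 17, 17]

Answer: 1 4 8 13 17 17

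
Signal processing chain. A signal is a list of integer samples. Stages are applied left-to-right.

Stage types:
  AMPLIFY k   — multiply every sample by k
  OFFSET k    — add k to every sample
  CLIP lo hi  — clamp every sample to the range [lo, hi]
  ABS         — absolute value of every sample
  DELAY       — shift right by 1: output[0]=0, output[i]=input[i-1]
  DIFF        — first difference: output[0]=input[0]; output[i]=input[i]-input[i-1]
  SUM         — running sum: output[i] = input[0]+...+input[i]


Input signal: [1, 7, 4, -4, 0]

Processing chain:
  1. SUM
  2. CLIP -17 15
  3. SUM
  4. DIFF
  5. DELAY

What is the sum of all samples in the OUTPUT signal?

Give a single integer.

Answer: 29

Derivation:
Input: [1, 7, 4, -4, 0]
Stage 1 (SUM): sum[0..0]=1, sum[0..1]=8, sum[0..2]=12, sum[0..3]=8, sum[0..4]=8 -> [1, 8, 12, 8, 8]
Stage 2 (CLIP -17 15): clip(1,-17,15)=1, clip(8,-17,15)=8, clip(12,-17,15)=12, clip(8,-17,15)=8, clip(8,-17,15)=8 -> [1, 8, 12, 8, 8]
Stage 3 (SUM): sum[0..0]=1, sum[0..1]=9, sum[0..2]=21, sum[0..3]=29, sum[0..4]=37 -> [1, 9, 21, 29, 37]
Stage 4 (DIFF): s[0]=1, 9-1=8, 21-9=12, 29-21=8, 37-29=8 -> [1, 8, 12, 8, 8]
Stage 5 (DELAY): [0, 1, 8, 12, 8] = [0, 1, 8, 12, 8] -> [0, 1, 8, 12, 8]
Output sum: 29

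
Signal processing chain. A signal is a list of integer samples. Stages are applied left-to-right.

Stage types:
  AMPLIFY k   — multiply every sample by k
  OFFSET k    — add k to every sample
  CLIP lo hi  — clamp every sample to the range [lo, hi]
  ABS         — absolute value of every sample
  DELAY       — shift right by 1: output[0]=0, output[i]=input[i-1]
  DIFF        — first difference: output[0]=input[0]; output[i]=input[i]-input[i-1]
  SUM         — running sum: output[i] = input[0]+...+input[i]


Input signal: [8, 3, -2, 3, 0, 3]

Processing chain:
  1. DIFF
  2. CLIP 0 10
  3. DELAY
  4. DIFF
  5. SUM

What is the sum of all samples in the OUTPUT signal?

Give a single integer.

Input: [8, 3, -2, 3, 0, 3]
Stage 1 (DIFF): s[0]=8, 3-8=-5, -2-3=-5, 3--2=5, 0-3=-3, 3-0=3 -> [8, -5, -5, 5, -3, 3]
Stage 2 (CLIP 0 10): clip(8,0,10)=8, clip(-5,0,10)=0, clip(-5,0,10)=0, clip(5,0,10)=5, clip(-3,0,10)=0, clip(3,0,10)=3 -> [8, 0, 0, 5, 0, 3]
Stage 3 (DELAY): [0, 8, 0, 0, 5, 0] = [0, 8, 0, 0, 5, 0] -> [0, 8, 0, 0, 5, 0]
Stage 4 (DIFF): s[0]=0, 8-0=8, 0-8=-8, 0-0=0, 5-0=5, 0-5=-5 -> [0, 8, -8, 0, 5, -5]
Stage 5 (SUM): sum[0..0]=0, sum[0..1]=8, sum[0..2]=0, sum[0..3]=0, sum[0..4]=5, sum[0..5]=0 -> [0, 8, 0, 0, 5, 0]
Output sum: 13

Answer: 13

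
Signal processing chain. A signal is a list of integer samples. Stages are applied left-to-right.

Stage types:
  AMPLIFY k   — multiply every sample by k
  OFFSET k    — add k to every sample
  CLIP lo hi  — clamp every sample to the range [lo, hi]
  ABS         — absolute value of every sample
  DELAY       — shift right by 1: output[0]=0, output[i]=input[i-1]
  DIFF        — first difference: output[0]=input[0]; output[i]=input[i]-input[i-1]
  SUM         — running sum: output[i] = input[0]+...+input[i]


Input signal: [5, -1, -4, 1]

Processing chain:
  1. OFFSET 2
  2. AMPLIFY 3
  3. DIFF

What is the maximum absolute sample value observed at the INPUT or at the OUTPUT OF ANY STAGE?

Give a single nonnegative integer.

Answer: 21

Derivation:
Input: [5, -1, -4, 1] (max |s|=5)
Stage 1 (OFFSET 2): 5+2=7, -1+2=1, -4+2=-2, 1+2=3 -> [7, 1, -2, 3] (max |s|=7)
Stage 2 (AMPLIFY 3): 7*3=21, 1*3=3, -2*3=-6, 3*3=9 -> [21, 3, -6, 9] (max |s|=21)
Stage 3 (DIFF): s[0]=21, 3-21=-18, -6-3=-9, 9--6=15 -> [21, -18, -9, 15] (max |s|=21)
Overall max amplitude: 21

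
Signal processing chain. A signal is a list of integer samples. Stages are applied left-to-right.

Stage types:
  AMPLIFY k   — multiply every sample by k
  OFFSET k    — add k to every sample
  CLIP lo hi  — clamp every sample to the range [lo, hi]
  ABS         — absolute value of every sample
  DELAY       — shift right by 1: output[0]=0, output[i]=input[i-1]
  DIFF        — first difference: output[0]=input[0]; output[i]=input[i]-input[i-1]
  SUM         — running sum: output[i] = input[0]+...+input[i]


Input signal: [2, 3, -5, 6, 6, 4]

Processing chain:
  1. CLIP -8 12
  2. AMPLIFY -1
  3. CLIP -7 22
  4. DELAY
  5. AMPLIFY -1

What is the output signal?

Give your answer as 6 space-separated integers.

Answer: 0 2 3 -5 6 6

Derivation:
Input: [2, 3, -5, 6, 6, 4]
Stage 1 (CLIP -8 12): clip(2,-8,12)=2, clip(3,-8,12)=3, clip(-5,-8,12)=-5, clip(6,-8,12)=6, clip(6,-8,12)=6, clip(4,-8,12)=4 -> [2, 3, -5, 6, 6, 4]
Stage 2 (AMPLIFY -1): 2*-1=-2, 3*-1=-3, -5*-1=5, 6*-1=-6, 6*-1=-6, 4*-1=-4 -> [-2, -3, 5, -6, -6, -4]
Stage 3 (CLIP -7 22): clip(-2,-7,22)=-2, clip(-3,-7,22)=-3, clip(5,-7,22)=5, clip(-6,-7,22)=-6, clip(-6,-7,22)=-6, clip(-4,-7,22)=-4 -> [-2, -3, 5, -6, -6, -4]
Stage 4 (DELAY): [0, -2, -3, 5, -6, -6] = [0, -2, -3, 5, -6, -6] -> [0, -2, -3, 5, -6, -6]
Stage 5 (AMPLIFY -1): 0*-1=0, -2*-1=2, -3*-1=3, 5*-1=-5, -6*-1=6, -6*-1=6 -> [0, 2, 3, -5, 6, 6]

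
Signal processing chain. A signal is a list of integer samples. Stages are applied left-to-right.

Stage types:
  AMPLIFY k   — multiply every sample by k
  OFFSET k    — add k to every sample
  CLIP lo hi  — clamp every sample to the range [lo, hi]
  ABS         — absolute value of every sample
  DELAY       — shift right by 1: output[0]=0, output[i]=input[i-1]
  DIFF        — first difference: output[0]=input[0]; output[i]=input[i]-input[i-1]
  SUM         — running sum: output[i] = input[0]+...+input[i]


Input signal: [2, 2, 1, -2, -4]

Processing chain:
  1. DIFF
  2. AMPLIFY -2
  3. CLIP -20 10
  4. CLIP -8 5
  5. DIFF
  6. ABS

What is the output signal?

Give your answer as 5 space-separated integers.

Answer: 4 4 2 3 1

Derivation:
Input: [2, 2, 1, -2, -4]
Stage 1 (DIFF): s[0]=2, 2-2=0, 1-2=-1, -2-1=-3, -4--2=-2 -> [2, 0, -1, -3, -2]
Stage 2 (AMPLIFY -2): 2*-2=-4, 0*-2=0, -1*-2=2, -3*-2=6, -2*-2=4 -> [-4, 0, 2, 6, 4]
Stage 3 (CLIP -20 10): clip(-4,-20,10)=-4, clip(0,-20,10)=0, clip(2,-20,10)=2, clip(6,-20,10)=6, clip(4,-20,10)=4 -> [-4, 0, 2, 6, 4]
Stage 4 (CLIP -8 5): clip(-4,-8,5)=-4, clip(0,-8,5)=0, clip(2,-8,5)=2, clip(6,-8,5)=5, clip(4,-8,5)=4 -> [-4, 0, 2, 5, 4]
Stage 5 (DIFF): s[0]=-4, 0--4=4, 2-0=2, 5-2=3, 4-5=-1 -> [-4, 4, 2, 3, -1]
Stage 6 (ABS): |-4|=4, |4|=4, |2|=2, |3|=3, |-1|=1 -> [4, 4, 2, 3, 1]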